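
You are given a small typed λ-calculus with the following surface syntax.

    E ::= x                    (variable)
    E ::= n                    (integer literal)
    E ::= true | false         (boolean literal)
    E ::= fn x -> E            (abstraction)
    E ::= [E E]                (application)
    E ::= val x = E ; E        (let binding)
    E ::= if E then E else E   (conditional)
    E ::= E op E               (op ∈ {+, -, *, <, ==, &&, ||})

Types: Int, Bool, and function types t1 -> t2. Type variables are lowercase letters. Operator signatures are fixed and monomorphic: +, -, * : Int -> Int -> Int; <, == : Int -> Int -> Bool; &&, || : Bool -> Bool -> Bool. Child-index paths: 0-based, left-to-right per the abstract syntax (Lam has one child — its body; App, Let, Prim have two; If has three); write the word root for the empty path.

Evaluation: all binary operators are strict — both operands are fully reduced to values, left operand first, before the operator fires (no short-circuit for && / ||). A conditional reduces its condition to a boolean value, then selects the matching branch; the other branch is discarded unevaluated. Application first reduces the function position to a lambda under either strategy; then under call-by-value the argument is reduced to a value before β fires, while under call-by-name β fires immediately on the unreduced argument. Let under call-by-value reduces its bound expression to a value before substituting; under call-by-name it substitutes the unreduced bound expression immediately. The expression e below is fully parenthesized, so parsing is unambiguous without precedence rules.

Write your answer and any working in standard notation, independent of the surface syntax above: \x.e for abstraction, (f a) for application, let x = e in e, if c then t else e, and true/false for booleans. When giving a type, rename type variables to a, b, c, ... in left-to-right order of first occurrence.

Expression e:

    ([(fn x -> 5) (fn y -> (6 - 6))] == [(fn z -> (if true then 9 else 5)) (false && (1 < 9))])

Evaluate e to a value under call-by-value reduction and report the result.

Working:
step 0: (((\x.5) (\y.(6 - 6))) == ((\z.(if true then 9 else 5)) (false && (1 < 9))))
step 1: [beta@0] (5 == ((\z.(if true then 9 else 5)) (false && (1 < 9))))
step 2: [delta@1.1.1] (5 == ((\z.(if true then 9 else 5)) (false && true)))
step 3: [delta@1.1] (5 == ((\z.(if true then 9 else 5)) false))
step 4: [beta@1] (5 == (if true then 9 else 5))
step 5: [if@1] (5 == 9)
step 6: [delta@root] false

Answer: false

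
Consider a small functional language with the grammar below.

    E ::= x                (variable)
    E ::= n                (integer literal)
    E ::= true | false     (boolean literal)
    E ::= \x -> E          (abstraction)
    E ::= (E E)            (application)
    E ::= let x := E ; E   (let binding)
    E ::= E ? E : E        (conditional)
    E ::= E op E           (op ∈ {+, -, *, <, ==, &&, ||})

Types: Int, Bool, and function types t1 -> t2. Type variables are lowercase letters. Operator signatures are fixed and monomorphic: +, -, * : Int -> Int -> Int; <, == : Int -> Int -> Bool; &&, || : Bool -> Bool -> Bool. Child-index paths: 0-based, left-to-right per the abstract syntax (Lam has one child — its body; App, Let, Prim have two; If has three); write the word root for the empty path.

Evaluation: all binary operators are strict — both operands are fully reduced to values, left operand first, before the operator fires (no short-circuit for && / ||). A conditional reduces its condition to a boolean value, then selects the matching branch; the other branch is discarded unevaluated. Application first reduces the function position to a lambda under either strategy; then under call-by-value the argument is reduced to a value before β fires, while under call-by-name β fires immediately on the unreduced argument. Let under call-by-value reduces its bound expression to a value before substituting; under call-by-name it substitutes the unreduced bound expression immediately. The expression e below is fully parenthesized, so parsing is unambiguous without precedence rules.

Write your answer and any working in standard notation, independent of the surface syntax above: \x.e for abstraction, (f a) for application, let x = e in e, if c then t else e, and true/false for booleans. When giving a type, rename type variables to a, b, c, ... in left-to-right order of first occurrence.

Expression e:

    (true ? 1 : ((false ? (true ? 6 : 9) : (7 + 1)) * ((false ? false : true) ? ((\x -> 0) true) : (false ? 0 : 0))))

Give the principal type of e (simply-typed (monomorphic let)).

Answer: Int

Working:
  unify Bool ~ Bool
  unify Bool ~ Bool
  unify Bool ~ Bool
  unify Int ~ Int
  unify Int ~ Int
  unify Int ~ Int
  unify Int ~ Int
  unify Int ~ Int
  unify Bool ~ Bool
  unify Bool ~ Bool
  unify Bool ~ Bool
\x._ : a -> Int
  unify a -> Int ~ Bool -> b
  unify a ~ Bool
  unify Int ~ b
_ _ : Int
  unify Bool ~ Bool
  unify Int ~ Int
  unify Int ~ Int
  unify Int ~ Int
  unify Int ~ Int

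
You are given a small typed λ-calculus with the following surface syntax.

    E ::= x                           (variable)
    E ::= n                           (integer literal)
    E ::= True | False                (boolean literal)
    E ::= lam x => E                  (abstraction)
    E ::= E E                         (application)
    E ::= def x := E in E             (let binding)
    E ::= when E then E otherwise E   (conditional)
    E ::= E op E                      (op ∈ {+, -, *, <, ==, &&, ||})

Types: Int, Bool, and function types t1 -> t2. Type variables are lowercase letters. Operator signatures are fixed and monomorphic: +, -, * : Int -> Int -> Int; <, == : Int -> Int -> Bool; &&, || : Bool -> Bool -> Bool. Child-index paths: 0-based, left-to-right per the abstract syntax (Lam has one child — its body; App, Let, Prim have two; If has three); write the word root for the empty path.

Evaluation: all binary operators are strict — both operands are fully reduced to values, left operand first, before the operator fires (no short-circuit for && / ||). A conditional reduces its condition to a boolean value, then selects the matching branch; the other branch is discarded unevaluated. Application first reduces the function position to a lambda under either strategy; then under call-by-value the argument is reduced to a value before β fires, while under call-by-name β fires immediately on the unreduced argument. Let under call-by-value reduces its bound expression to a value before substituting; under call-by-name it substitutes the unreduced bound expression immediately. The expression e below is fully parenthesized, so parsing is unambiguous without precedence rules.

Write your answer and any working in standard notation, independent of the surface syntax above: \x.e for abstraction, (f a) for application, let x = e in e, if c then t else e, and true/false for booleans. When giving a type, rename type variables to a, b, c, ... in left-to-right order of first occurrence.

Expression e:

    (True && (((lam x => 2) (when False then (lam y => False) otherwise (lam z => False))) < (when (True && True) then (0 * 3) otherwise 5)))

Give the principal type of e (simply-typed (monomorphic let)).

Derivation:
  unify Bool ~ Bool
\x._ : a -> Int
  unify Bool ~ Bool
\y._ : b -> Bool
\z._ : c -> Bool
  unify b -> Bool ~ c -> Bool
  unify b ~ c
  unify Bool ~ Bool
  unify a -> Int ~ (c -> Bool) -> d
  unify a ~ c -> Bool
  unify Int ~ d
_ _ : Int
  unify Int ~ Int
  unify Bool ~ Bool
  unify Bool ~ Bool
  unify Bool ~ Bool
  unify Int ~ Int
  unify Int ~ Int
  unify Int ~ Int
  unify Int ~ Int
  unify Bool ~ Bool

Answer: Bool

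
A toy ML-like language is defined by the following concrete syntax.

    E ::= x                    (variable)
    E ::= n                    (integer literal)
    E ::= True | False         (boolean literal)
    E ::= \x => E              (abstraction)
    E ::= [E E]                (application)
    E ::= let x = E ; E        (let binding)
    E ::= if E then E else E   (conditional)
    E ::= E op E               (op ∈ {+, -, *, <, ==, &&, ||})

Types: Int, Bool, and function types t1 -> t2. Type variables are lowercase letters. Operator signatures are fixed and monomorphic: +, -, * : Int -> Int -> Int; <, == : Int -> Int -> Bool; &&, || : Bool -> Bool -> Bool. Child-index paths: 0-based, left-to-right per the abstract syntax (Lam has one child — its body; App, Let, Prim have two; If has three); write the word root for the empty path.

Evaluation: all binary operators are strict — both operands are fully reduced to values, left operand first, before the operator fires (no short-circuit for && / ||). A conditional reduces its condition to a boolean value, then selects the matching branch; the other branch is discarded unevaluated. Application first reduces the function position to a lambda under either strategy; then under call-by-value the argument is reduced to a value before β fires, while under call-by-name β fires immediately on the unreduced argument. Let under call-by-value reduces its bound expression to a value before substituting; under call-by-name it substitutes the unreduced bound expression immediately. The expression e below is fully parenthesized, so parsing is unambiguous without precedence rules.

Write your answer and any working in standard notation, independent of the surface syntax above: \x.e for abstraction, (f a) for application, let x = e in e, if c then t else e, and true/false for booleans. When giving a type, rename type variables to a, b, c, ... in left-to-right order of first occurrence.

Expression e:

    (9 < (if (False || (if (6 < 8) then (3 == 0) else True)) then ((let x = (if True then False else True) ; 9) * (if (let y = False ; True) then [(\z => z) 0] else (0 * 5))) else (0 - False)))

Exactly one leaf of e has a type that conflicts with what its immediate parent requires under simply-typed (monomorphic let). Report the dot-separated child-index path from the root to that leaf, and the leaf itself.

Answer: 1.2.1 : false

Working:
  unify Int ~ Int
  unify Bool ~ Bool
  unify Int ~ Int
  unify Int ~ Int
  unify Bool ~ Bool
  unify Int ~ Int
  unify Int ~ Int
  unify Bool ~ Bool
  unify Bool ~ Bool
  unify Bool ~ Bool
  unify Bool ~ Bool
  unify Bool ~ Bool
let x : Bool
  unify Int ~ Int
let y : Bool
  unify Bool ~ Bool
z : a
\z._ : a -> a
  unify a -> a ~ Int -> b
  unify a ~ Int
  unify Int ~ b
_ _ : Int
  unify Int ~ Int
  unify Int ~ Int
  unify Int ~ Int
  unify Int ~ Int
  unify Int ~ Int
  unify Bool ~ Int
  FAIL: mismatch Bool ~ Int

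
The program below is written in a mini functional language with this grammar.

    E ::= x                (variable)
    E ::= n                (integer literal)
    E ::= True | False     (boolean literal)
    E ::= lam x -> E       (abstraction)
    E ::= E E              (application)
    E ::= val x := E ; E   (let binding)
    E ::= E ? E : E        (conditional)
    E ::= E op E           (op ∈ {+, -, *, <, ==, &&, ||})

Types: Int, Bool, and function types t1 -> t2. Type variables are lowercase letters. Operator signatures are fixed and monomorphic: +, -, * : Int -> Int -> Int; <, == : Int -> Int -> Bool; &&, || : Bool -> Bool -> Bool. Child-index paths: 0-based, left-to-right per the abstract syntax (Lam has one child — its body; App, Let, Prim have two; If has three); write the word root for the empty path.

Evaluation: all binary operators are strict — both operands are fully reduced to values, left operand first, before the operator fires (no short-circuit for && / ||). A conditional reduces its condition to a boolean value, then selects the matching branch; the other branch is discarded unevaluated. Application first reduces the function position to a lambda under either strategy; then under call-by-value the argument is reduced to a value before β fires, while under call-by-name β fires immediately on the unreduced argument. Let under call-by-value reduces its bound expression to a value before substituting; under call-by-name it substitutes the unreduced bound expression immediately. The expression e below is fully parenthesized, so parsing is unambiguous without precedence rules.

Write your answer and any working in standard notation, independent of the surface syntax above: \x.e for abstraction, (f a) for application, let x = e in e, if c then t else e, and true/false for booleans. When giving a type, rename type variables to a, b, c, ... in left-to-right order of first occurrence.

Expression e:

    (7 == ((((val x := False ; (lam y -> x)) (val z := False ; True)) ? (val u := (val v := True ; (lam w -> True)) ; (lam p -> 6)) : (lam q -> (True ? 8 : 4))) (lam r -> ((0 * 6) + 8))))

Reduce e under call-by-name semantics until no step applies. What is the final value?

Answer: false

Derivation:
step 0: (7 == ((if ((let x = false in (\y.x)) (let z = false in true)) then (let u = (let v = true in (\w.true)) in (\p.6)) else (\q.(if true then 8 else 4))) (\r.((0 * 6) + 8))))
step 1: [let@1.0.0.0] (7 == ((if ((\y.false) (let z = false in true)) then (let u = (let v = true in (\w.true)) in (\p.6)) else (\q.(if true then 8 else 4))) (\r.((0 * 6) + 8))))
step 2: [beta@1.0.0] (7 == ((if false then (let u = (let v = true in (\w.true)) in (\p.6)) else (\q.(if true then 8 else 4))) (\r.((0 * 6) + 8))))
step 3: [if@1.0] (7 == ((\q.(if true then 8 else 4)) (\r.((0 * 6) + 8))))
step 4: [beta@1] (7 == (if true then 8 else 4))
step 5: [if@1] (7 == 8)
step 6: [delta@root] false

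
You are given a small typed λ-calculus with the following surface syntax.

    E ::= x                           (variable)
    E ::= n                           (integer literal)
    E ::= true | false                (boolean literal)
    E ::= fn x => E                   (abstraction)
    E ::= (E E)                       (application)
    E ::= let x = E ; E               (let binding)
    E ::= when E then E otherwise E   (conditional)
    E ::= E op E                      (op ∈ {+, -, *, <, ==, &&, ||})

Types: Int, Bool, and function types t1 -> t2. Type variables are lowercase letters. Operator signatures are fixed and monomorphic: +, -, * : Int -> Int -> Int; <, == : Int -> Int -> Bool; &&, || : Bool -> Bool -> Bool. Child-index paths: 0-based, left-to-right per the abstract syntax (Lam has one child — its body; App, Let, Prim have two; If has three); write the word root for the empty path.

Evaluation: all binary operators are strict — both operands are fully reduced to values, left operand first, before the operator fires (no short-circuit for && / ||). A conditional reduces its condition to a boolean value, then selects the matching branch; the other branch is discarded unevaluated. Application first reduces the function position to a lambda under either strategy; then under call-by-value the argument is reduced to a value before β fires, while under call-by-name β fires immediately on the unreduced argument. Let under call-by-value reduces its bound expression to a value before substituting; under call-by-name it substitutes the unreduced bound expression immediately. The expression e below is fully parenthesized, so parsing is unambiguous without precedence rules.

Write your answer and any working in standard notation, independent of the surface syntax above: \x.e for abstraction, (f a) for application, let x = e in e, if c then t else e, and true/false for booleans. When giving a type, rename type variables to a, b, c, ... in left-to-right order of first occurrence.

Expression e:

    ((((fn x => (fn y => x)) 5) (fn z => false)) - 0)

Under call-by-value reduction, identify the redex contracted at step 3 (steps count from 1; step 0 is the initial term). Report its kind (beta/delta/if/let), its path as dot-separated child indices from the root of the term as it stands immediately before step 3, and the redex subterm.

Trace:
step 0: ((((\x.(\y.x)) 5) (\z.false)) - 0)
step 1: [beta@0.0] (((\y.5) (\z.false)) - 0)
step 2: [beta@0] (5 - 0)
step 3: [delta@root] 5

Answer: delta at root : (5 - 0)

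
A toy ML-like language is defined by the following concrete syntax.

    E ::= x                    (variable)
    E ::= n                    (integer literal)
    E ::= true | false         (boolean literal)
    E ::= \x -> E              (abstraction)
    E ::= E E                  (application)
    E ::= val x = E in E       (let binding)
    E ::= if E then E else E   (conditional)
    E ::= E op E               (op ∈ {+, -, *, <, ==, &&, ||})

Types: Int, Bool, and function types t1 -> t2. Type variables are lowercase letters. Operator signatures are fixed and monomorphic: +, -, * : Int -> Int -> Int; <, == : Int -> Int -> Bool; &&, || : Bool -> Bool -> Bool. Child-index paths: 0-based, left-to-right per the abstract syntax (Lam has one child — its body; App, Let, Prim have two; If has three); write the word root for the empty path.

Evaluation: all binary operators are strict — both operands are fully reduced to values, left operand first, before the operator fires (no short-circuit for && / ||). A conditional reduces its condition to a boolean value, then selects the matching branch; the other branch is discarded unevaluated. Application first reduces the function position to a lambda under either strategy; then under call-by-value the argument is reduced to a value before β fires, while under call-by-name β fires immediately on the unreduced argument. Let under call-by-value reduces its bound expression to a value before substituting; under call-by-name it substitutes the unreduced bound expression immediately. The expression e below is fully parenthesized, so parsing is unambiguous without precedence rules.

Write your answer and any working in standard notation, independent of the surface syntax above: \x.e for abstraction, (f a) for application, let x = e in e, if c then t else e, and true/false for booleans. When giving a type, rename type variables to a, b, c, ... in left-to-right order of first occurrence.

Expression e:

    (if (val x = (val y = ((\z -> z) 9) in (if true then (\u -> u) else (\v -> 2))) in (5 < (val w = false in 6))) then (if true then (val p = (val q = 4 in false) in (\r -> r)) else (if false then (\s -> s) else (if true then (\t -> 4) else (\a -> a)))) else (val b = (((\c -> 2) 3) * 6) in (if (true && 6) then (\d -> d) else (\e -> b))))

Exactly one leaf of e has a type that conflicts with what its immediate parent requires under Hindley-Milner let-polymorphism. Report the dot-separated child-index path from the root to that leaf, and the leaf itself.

Trace:
z : a
\z._ : a -> a
  unify a -> a ~ Int -> b
  unify a ~ Int
  unify Int ~ b
_ _ : Int
let y : Int
  unify Bool ~ Bool
u : c
\u._ : c -> c
\v._ : d -> Int
  unify c -> c ~ d -> Int
  unify c ~ d
  unify d ~ Int
let x : Int -> Int
  unify Int ~ Int
let w : Bool
  unify Int ~ Int
  unify Bool ~ Bool
  unify Bool ~ Bool
let q : Int
let p : Bool
r : e
\r._ : e -> e
  unify Bool ~ Bool
s : f
\s._ : f -> f
  unify Bool ~ Bool
\t._ : g -> Int
a : h
\a._ : h -> h
  unify g -> Int ~ h -> h
  unify g ~ h
  unify Int ~ h
  unify f -> f ~ Int -> Int
  unify f ~ Int
  unify Int ~ Int
  unify e -> e ~ Int -> Int
  unify e ~ Int
  unify Int ~ Int
\c._ : i -> Int
  unify i -> Int ~ Int -> j
  unify i ~ Int
  unify Int ~ j
_ _ : Int
  unify Int ~ Int
  unify Int ~ Int
let b : Int
  unify Bool ~ Bool
  unify Int ~ Bool
  FAIL: mismatch Int ~ Bool

Answer: 2.1.0.1 : 6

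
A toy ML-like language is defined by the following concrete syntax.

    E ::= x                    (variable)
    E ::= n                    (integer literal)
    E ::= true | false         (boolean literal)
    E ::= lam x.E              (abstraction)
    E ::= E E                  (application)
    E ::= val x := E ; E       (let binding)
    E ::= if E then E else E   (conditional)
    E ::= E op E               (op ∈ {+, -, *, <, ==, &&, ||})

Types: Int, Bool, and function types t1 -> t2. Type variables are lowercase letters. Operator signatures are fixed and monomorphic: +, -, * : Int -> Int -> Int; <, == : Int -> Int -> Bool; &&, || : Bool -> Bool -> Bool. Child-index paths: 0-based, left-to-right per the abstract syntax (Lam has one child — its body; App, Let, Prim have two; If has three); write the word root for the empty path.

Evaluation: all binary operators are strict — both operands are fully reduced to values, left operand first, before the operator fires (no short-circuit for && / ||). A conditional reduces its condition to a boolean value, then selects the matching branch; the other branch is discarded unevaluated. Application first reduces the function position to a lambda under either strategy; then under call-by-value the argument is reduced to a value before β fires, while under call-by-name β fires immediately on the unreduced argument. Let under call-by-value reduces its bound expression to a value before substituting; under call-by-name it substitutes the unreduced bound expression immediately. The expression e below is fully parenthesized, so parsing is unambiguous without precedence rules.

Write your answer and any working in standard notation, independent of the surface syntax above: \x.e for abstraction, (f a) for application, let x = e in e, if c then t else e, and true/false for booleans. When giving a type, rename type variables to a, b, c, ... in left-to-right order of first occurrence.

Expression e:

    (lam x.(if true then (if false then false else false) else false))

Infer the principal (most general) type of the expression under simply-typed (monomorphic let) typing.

Derivation:
  unify Bool ~ Bool
  unify Bool ~ Bool
  unify Bool ~ Bool
  unify Bool ~ Bool
\x._ : a -> Bool

Answer: a -> Bool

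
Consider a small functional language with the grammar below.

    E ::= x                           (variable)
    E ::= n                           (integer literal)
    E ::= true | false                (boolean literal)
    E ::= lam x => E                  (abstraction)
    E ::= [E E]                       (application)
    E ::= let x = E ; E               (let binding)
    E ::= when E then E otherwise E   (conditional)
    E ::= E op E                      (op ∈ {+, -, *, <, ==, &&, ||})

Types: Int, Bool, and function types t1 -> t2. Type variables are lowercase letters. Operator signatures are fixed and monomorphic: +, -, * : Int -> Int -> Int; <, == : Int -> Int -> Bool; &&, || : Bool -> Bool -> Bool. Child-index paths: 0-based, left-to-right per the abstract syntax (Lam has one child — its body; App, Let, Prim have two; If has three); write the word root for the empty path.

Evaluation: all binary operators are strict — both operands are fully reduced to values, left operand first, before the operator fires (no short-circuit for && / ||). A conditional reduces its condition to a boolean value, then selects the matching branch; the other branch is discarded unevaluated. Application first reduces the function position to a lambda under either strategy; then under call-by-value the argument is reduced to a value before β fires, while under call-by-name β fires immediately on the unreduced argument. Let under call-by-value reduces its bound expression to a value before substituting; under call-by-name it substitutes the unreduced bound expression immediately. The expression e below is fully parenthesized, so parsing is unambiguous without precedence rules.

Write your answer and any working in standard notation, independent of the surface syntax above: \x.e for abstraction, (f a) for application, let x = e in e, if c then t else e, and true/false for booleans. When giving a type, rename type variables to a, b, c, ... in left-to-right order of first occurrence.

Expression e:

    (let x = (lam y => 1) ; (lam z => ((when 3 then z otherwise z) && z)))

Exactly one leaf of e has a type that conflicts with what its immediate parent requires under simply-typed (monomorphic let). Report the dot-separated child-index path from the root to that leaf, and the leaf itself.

Derivation:
\y._ : a -> Int
let x : a -> Int
  unify Int ~ Bool
  FAIL: mismatch Int ~ Bool

Answer: 1.0.0.0 : 3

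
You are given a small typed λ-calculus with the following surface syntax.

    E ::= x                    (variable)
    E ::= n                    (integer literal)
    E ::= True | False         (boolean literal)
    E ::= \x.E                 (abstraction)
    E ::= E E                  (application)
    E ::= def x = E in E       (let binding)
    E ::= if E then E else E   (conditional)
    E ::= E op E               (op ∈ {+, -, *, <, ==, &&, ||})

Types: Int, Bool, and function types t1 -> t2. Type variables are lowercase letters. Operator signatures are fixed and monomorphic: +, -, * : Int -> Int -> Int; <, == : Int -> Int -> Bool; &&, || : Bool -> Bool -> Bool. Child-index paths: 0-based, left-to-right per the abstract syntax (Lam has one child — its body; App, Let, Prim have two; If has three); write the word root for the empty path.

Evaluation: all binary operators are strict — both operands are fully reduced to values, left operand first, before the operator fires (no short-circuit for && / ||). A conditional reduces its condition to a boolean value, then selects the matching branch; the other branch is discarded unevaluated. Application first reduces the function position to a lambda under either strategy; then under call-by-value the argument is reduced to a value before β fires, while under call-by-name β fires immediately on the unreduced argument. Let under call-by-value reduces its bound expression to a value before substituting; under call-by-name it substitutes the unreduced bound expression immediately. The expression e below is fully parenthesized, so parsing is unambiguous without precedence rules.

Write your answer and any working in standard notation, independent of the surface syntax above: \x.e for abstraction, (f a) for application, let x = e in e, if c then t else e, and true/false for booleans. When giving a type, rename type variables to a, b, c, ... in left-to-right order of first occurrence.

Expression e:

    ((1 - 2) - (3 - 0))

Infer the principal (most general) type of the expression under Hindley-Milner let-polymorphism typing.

Working:
  unify Int ~ Int
  unify Int ~ Int
  unify Int ~ Int
  unify Int ~ Int
  unify Int ~ Int
  unify Int ~ Int

Answer: Int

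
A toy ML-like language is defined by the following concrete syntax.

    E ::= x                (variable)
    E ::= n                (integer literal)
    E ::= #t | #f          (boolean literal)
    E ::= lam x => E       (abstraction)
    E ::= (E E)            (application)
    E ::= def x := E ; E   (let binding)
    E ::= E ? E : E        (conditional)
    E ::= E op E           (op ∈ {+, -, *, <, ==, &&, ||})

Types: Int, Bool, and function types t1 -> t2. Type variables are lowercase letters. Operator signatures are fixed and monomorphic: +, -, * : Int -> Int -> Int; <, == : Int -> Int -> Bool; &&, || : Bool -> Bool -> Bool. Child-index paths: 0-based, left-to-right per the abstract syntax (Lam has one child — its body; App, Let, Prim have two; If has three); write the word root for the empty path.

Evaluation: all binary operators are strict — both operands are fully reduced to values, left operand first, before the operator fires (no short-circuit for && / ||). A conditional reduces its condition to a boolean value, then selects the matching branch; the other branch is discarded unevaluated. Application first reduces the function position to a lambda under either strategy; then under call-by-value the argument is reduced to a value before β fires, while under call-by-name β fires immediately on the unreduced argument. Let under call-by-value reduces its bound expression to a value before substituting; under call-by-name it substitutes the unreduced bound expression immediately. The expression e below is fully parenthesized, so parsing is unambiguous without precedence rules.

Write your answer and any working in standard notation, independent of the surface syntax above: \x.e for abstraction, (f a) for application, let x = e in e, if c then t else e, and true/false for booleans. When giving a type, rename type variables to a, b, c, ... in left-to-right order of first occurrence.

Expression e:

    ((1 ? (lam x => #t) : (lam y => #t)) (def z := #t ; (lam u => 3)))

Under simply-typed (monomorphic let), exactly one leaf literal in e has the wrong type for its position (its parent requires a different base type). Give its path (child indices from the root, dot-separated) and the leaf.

Derivation:
  unify Int ~ Bool
  FAIL: mismatch Int ~ Bool

Answer: 0.0 : 1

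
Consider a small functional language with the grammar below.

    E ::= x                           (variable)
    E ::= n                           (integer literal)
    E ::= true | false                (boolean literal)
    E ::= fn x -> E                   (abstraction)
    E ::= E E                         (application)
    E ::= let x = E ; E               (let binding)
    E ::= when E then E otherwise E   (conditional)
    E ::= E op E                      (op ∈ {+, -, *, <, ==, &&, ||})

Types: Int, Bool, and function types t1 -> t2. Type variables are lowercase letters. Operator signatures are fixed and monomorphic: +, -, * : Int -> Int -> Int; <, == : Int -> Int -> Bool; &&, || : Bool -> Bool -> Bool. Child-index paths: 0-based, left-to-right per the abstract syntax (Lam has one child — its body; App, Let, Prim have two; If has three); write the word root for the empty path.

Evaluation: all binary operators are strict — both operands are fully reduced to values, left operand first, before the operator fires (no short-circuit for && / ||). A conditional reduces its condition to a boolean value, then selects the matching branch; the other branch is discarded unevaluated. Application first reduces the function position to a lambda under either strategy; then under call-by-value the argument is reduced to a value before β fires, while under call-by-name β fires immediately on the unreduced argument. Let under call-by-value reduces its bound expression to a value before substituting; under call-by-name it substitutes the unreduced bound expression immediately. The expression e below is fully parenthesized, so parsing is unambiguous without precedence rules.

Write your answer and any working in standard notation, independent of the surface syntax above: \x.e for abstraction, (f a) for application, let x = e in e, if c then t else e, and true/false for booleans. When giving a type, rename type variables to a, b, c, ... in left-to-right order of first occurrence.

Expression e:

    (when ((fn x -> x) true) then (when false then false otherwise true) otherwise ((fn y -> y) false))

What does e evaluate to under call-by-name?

Answer: true

Trace:
step 0: (if ((\x.x) true) then (if false then false else true) else ((\y.y) false))
step 1: [beta@0] (if true then (if false then false else true) else ((\y.y) false))
step 2: [if@root] (if false then false else true)
step 3: [if@root] true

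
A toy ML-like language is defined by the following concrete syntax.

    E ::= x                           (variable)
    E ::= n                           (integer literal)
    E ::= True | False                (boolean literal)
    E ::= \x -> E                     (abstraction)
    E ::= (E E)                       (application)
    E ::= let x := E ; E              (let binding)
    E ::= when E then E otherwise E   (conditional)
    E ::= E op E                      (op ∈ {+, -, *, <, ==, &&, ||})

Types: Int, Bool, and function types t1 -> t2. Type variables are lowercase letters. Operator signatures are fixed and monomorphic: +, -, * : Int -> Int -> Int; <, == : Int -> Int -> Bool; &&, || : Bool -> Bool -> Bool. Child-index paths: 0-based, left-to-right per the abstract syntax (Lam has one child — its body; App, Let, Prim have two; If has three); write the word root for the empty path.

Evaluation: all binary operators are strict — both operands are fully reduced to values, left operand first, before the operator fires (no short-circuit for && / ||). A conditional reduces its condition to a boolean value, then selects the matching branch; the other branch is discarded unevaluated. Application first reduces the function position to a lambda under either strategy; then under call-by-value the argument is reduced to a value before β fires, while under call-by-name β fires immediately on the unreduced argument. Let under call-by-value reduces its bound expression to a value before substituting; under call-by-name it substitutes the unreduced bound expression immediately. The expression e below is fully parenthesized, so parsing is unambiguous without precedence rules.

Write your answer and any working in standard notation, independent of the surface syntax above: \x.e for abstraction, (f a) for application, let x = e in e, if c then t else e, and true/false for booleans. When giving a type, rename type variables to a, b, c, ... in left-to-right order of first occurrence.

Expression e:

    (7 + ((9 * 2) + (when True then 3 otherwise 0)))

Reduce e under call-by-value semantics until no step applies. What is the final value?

Answer: 28

Derivation:
step 0: (7 + ((9 * 2) + (if true then 3 else 0)))
step 1: [delta@1.0] (7 + (18 + (if true then 3 else 0)))
step 2: [if@1.1] (7 + (18 + 3))
step 3: [delta@1] (7 + 21)
step 4: [delta@root] 28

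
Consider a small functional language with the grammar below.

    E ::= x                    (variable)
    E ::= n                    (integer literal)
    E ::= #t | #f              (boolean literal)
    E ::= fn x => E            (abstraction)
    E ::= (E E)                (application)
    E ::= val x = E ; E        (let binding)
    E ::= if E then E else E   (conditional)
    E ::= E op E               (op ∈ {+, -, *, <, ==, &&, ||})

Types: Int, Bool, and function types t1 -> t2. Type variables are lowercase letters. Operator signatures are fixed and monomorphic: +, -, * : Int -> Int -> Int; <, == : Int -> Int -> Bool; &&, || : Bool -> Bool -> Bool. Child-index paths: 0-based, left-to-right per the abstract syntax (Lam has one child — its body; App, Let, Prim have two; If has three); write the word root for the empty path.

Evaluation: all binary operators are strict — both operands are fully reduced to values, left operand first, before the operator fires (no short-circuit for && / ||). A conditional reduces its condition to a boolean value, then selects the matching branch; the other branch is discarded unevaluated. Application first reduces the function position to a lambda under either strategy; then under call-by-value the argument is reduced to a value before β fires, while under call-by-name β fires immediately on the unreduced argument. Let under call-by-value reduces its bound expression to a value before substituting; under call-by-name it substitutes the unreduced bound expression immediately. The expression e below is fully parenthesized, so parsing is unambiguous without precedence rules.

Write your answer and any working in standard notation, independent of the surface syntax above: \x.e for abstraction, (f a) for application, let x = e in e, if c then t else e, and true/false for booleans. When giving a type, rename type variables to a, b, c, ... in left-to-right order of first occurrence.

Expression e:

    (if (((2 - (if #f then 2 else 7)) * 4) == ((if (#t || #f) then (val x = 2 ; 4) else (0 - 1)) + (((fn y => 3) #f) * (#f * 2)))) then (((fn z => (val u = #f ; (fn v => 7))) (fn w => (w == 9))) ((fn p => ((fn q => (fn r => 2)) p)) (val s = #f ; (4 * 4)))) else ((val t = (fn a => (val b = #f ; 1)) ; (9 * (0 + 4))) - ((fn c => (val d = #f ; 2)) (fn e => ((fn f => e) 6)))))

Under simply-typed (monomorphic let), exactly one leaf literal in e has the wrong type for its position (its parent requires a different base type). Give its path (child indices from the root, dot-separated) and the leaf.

Answer: 0.1.1.1.0 : false

Trace:
  unify Int ~ Int
  unify Bool ~ Bool
  unify Int ~ Int
  unify Int ~ Int
  unify Int ~ Int
  unify Int ~ Int
  unify Int ~ Int
  unify Bool ~ Bool
  unify Bool ~ Bool
  unify Bool ~ Bool
let x : Int
  unify Int ~ Int
  unify Int ~ Int
  unify Int ~ Int
  unify Int ~ Int
\y._ : a -> Int
  unify a -> Int ~ Bool -> b
  unify a ~ Bool
  unify Int ~ b
_ _ : Int
  unify Int ~ Int
  unify Bool ~ Int
  FAIL: mismatch Bool ~ Int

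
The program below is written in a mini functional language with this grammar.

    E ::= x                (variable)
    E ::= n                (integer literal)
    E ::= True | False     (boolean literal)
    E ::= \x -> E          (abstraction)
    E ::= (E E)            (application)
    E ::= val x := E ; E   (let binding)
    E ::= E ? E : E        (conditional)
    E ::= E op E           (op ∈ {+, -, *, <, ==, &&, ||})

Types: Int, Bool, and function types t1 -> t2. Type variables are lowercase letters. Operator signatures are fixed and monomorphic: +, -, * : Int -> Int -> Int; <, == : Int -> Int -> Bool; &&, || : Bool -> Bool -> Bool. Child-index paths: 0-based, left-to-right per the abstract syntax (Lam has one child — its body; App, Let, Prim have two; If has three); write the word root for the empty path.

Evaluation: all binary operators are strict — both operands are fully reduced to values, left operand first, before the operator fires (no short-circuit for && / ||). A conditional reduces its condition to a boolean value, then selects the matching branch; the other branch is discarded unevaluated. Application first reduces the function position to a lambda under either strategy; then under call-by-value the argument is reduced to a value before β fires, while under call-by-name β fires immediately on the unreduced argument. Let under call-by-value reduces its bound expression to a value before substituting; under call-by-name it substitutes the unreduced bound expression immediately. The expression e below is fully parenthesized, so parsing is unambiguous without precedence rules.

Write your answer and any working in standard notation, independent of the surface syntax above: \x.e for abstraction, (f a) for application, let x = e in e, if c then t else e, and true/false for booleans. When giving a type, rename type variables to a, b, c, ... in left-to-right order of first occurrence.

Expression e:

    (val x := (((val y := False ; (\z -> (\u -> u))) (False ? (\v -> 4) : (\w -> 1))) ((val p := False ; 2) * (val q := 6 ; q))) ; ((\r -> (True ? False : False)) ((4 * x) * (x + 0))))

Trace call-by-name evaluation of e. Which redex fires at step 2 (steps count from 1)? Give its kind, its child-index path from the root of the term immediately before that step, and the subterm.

Derivation:
step 0: (let x = (((let y = false in (\z.(\u.u))) (if false then (\v.4) else (\w.1))) ((let p = false in 2) * (let q = 6 in q))) in ((\r.(if true then false else false)) ((4 * x) * (x + 0))))
step 1: [let@root] ((\r.(if true then false else false)) ((4 * (((let y = false in (\z.(\u.u))) (if false then (\v.4) else (\w.1))) ((let p = false in 2) * (let q = 6 in q)))) * ((((let y = false in (\z.(\u.u))) (if false then (\v.4) else (\w.1))) ((let p = false in 2) * (let q = 6 in q))) + 0)))
step 2: [beta@root] (if true then false else false)

Answer: beta at root : ((\r.(if true then false else false)) ((4 * (((let y = false in (\z.(\u.u))) (if false then (\v.4) else (\w.1))) ((let p = false in 2) * (let q = 6 in q)))) * ((((let y = false in (\z.(\u.u))) (if false then (\v.4) else (\w.1))) ((let p = false in 2) * (let q = 6 in q))) + 0)))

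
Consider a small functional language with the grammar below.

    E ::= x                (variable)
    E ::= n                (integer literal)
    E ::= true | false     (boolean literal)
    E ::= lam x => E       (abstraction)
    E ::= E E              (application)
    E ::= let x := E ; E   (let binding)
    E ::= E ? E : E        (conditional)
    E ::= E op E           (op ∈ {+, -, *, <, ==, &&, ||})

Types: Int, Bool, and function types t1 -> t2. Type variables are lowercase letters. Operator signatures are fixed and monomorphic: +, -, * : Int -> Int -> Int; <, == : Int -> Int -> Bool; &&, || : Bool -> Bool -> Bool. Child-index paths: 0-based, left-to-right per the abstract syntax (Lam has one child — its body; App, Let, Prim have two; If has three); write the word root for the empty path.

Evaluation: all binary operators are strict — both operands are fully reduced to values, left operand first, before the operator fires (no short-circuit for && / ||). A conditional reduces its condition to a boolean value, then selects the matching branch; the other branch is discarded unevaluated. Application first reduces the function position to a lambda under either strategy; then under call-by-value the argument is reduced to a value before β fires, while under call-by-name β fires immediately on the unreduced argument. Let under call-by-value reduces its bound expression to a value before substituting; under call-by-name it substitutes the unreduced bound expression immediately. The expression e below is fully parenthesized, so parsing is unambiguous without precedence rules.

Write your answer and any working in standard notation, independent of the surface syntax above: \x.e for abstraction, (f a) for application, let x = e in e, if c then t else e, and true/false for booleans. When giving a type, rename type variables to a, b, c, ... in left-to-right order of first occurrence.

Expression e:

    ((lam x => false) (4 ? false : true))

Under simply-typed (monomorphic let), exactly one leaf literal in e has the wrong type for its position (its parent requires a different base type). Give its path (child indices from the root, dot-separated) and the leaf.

Answer: 1.0 : 4

Derivation:
\x._ : a -> Bool
  unify Int ~ Bool
  FAIL: mismatch Int ~ Bool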